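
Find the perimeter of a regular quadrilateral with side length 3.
Perimeter = number of sides * side length
Perimeter = 4 * 3
Perimeter = 12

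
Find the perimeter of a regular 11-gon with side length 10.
Perimeter = number of sides * side length
Perimeter = 11 * 10
Perimeter = 110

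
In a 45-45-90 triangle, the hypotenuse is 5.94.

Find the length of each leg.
In a 45-45-90 triangle, hypotenuse = leg·√2  →  leg = hypotenuse/√2
leg = 5.94/√2 = 4.2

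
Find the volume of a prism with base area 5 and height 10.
Volume = base area * height
Volume = 5 * 10
Volume = 50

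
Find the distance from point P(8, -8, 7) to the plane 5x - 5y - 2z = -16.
d = |5(8) + (-5)(-8) + (-2)(7) - (-16)| / √(5² + (-5)² + (-2)²) = 82/√54 = 11.16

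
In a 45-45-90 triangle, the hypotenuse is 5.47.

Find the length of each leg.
In a 45-45-90 triangle, hypotenuse = leg·√2  →  leg = hypotenuse/√2
leg = 5.47/√2 = 3.868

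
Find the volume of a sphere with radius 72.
Volume = (4/3) * pi * r³
Volume = (4/3) * pi * 72³
Volume = (4/3) * pi * 373248
Volume = 1563457.57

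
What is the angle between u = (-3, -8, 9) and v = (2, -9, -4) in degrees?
u·v = 30, |u|² = 154, |v|² = 101
cos θ = 30/√15554 ≈ 0.2405
θ ≈ 76.08°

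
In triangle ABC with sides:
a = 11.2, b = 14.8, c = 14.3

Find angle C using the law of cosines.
cos(C) = (a² + b² - c²)/(2ab)
cos(C) = (11.2² + 14.8² - 14.3²)/(2·11.2·14.8) = 139.99/331.52 = 0.422267
C = arccos(0.422267) = 65.02°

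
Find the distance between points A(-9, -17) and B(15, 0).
Using the distance formula: d = sqrt((x₂-x₁)² + (y₂-y₁)²)
dx = 15 - (-9) = 24
dy = 0 - (-17) = 17
d = sqrt(24² + 17²) = sqrt(576 + 289) = sqrt(865) = 29.41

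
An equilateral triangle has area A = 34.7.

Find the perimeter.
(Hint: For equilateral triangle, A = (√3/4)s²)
A = (√3/4)s²  →  s² = 4A/√3 = 4·34.7/√3 = 80.1362
s = 8.95188
Perimeter = 3s = 26.86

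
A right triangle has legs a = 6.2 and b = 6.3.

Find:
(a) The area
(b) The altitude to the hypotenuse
(a) Area = ½ab = ½·6.2·6.3 = 19.53
(b) Hypotenuse c = √(6.2² + 6.3²) = √78.13 = 8.83912
    Area = ½·c·h_c  →  h_c = 2·Area/c = 2·19.53/8.83912 = 4.419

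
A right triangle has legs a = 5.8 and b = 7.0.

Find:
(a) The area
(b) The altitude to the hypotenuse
(a) Area = ½ab = ½·5.8·7.0 = 20.3
(b) Hypotenuse c = √(5.8² + 7.0²) = √82.64 = 9.09065
    Area = ½·c·h_c  →  h_c = 2·Area/c = 2·20.3/9.09065 = 4.466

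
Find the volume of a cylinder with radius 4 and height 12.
Volume = pi * r² * h
Volume = pi * 4² * 12
Volume = pi * 16 * 12
Volume = pi * 192
Volume = 603.19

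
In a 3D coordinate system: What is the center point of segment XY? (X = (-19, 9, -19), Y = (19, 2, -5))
Midpoint = ((-19+19)/2, (9+2)/2, (-19-5)/2) = (0, 5.5, -12)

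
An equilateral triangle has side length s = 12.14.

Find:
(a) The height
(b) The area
(a) Height h = s·√3/2 = 12.14·√3/2 = 10.51
(b) Area = (√3/4)·s² = (√3/4)·12.14² = (√3/4)·147.38 = 63.82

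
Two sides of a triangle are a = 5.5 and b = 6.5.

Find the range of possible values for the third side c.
By the triangle inequality: |a - b| < c < a + b
|5.5 - 6.5| < c < 5.5 + 6.5
1 < c < 12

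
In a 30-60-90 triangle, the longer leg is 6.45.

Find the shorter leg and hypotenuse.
In a 30-60-90 triangle, sides are in ratio 1 : √3 : 2.
Long leg = short leg·√3  →  short leg = 6.45/√3 = 3.724
Hypotenuse = 2·(short leg) = 2·6.45/√3 = 7.448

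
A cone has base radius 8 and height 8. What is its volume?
Volume = (1/3) * pi * r² * h
Volume = (1/3) * pi * 8² * 8
Volume = (1/3) * pi * 64 * 8
Volume = (1/3) * pi * 512
Volume = 536.17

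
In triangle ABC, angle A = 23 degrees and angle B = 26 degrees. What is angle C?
Sum of angles in a triangle = 180 degrees
Third angle = 180 - 23 - 26
Third angle = 131 degrees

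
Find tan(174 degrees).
tan(174 degrees) = -0.1051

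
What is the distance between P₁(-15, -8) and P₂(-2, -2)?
Using the distance formula: d = sqrt((x₂-x₁)² + (y₂-y₁)²)
dx = (-2) - (-15) = 13
dy = (-2) - (-8) = 6
d = sqrt(13² + 6²) = sqrt(169 + 36) = sqrt(205) = 14.32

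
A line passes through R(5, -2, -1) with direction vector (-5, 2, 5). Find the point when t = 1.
P(1) = (5 + (-5)(1), -2 + 2(1), -1 + 5(1)) = (0, 0, 4)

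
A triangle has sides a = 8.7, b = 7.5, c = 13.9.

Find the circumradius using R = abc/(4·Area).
s = (a+b+c)/2 = 15.05
Area = √(s(s-a)(s-b)(s-c)) = √(15.05·6.35·7.55·1.15) = 28.8056
R = abc/(4·Area) = (8.7·7.5·13.9)/(4·28.8056) = 906.975/115.2224 = 7.872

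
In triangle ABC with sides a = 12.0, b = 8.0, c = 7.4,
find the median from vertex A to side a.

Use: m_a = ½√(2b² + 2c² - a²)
m_a = ½√(2·8.0² + 2·7.4² - 12.0²)
m_a = ½√(128 + 109.52 - 144) = ½√93.52 = 4.835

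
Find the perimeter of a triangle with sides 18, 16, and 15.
Perimeter = sum of all sides
Perimeter = 18 + 16 + 15
Perimeter = 49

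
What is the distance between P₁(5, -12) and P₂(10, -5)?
Using the distance formula: d = sqrt((x₂-x₁)² + (y₂-y₁)²)
dx = 10 - 5 = 5
dy = (-5) - (-12) = 7
d = sqrt(5² + 7²) = sqrt(25 + 49) = sqrt(74) = 8.60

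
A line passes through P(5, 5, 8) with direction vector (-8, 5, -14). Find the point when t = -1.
P(-1) = (5 + (-8)(-1), 5 + 5(-1), 8 + (-14)(-1)) = (13, 0, 22)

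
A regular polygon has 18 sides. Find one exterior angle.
Exterior angle of a regular n-gon = 360/n
Exterior angle = 360/18
Exterior angle = 20 degrees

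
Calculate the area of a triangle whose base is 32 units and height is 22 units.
Area = (1/2) * base * height
Area = (1/2) * 32 * 22
Area = 352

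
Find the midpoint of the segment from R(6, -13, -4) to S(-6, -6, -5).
Midpoint = ((6-6)/2, (-13-6)/2, (-4-5)/2) = (0, -9.5, -4.5)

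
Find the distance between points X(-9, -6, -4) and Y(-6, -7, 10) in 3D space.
d = √[(3)² + (-1)² + (14)²] = √206 = 14.35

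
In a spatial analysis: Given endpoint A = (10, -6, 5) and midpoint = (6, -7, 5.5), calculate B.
B = (2×6 - 10, 2×(-7) - (-6), 2×5.5 - 5) = (2, -8, 6)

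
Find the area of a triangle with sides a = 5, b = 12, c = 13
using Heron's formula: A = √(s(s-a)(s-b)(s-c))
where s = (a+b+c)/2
s = (5+12+13)/2 = 15
A = √(15·10·3·2) = √900 = 30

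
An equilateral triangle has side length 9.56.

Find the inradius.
For an equilateral triangle, r = s/(2√3) where s is the side.
r = 9.56/(2√3) = 9.56/3.464102 = 2.76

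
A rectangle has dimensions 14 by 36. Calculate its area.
Area = length * width
Area = 14 * 36
Area = 504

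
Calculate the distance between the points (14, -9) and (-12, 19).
Using the distance formula: d = sqrt((x₂-x₁)² + (y₂-y₁)²)
dx = (-12) - 14 = -26
dy = 19 - (-9) = 28
d = sqrt((-26)² + 28²) = sqrt(676 + 784) = sqrt(1460) = 38.21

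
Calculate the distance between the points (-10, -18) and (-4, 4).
Using the distance formula: d = sqrt((x₂-x₁)² + (y₂-y₁)²)
dx = (-4) - (-10) = 6
dy = 4 - (-18) = 22
d = sqrt(6² + 22²) = sqrt(36 + 484) = sqrt(520) = 22.80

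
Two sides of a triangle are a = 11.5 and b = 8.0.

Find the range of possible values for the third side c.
By the triangle inequality: |a - b| < c < a + b
|11.5 - 8.0| < c < 11.5 + 8.0
3.5 < c < 19.5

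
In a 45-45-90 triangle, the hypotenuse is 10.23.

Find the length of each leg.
In a 45-45-90 triangle, hypotenuse = leg·√2  →  leg = hypotenuse/√2
leg = 10.23/√2 = 7.234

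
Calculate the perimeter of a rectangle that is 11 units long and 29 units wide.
Perimeter = 2 * (length + width)
Perimeter = 2 * (11 + 29)
Perimeter = 2 * 40
Perimeter = 80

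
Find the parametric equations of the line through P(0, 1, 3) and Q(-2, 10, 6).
Direction vector d = Q - P = (-2, 9, 3)
x = 0 - 2t, y = 1 + 9t, z = 3 + 3t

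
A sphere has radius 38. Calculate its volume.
Volume = (4/3) * pi * r³
Volume = (4/3) * pi * 38³
Volume = (4/3) * pi * 54872
Volume = 229847.30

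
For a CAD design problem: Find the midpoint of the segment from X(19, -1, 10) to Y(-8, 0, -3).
Midpoint = ((19-8)/2, (-1+0)/2, (10-3)/2) = (5.5, -0.5, 3.5)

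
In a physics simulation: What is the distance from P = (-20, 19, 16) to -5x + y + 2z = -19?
d = |(-5)(-20) + 1(19) + 2(16) - (-19)| / √((-5)² + 1² + 2²) = 170/√30 = 31.04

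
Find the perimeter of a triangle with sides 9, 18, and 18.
Perimeter = sum of all sides
Perimeter = 9 + 18 + 18
Perimeter = 45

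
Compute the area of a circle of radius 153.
Area = pi * r²
Area = pi * 153²
Area = pi * 23409
Area = 73541.54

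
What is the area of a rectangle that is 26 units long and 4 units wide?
Area = length * width
Area = 26 * 4
Area = 104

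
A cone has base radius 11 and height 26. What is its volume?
Volume = (1/3) * pi * r² * h
Volume = (1/3) * pi * 11² * 26
Volume = (1/3) * pi * 121 * 26
Volume = (1/3) * pi * 3146
Volume = 3294.48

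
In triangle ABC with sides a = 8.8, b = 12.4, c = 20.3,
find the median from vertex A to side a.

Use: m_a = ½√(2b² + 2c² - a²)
m_a = ½√(2·12.4² + 2·20.3² - 8.8²)
m_a = ½√(307.52 + 824.18 - 77.44) = ½√1054.26 = 16.23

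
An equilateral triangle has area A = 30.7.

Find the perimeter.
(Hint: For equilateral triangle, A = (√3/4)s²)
A = (√3/4)s²  →  s² = 4A/√3 = 4·30.7/√3 = 70.8986
s = 8.42013
Perimeter = 3s = 25.26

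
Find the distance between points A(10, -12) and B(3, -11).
Using the distance formula: d = sqrt((x₂-x₁)² + (y₂-y₁)²)
dx = 3 - 10 = -7
dy = (-11) - (-12) = 1
d = sqrt((-7)² + 1²) = sqrt(49 + 1) = sqrt(50) = 7.07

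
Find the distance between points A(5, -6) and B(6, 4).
Using the distance formula: d = sqrt((x₂-x₁)² + (y₂-y₁)²)
dx = 6 - 5 = 1
dy = 4 - (-6) = 10
d = sqrt(1² + 10²) = sqrt(1 + 100) = sqrt(101) = 10.05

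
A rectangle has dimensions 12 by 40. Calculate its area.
Area = length * width
Area = 12 * 40
Area = 480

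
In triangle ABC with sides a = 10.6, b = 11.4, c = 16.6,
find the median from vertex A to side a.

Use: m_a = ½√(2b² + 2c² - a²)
m_a = ½√(2·11.4² + 2·16.6² - 10.6²)
m_a = ½√(259.92 + 551.12 - 112.36) = ½√698.68 = 13.22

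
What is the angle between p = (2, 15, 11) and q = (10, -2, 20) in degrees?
p·q = 210, |p|² = 350, |q|² = 504
cos θ = 210/√176400 ≈ 0.5
θ ≈ 60.0°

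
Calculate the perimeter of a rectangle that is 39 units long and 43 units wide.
Perimeter = 2 * (length + width)
Perimeter = 2 * (39 + 43)
Perimeter = 2 * 82
Perimeter = 164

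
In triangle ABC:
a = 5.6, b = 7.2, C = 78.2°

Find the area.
Using A = ½ab·sin(C):
A = ½·5.6·7.2·sin(78.2°) = ½·40.32·0.978867 = 19.73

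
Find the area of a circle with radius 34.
Area = pi * r²
Area = pi * 34²
Area = pi * 1156
Area = 3631.68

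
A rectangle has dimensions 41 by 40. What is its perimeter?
Perimeter = 2 * (length + width)
Perimeter = 2 * (41 + 40)
Perimeter = 2 * 81
Perimeter = 162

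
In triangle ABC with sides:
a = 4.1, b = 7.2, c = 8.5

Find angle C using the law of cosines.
cos(C) = (a² + b² - c²)/(2ab)
cos(C) = (4.1² + 7.2² - 8.5²)/(2·4.1·7.2) = -3.6/59.04 = -0.060976
C = arccos(-0.060976) = 93.5°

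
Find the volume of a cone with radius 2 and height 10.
Volume = (1/3) * pi * r² * h
Volume = (1/3) * pi * 2² * 10
Volume = (1/3) * pi * 4 * 10
Volume = (1/3) * pi * 40
Volume = 41.89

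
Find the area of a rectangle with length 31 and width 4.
Area = length * width
Area = 31 * 4
Area = 124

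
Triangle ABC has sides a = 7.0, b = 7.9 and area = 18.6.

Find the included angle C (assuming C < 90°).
Area = ½ab·sin(C)  →  sin(C) = 2·Area/(ab)
sin(C) = 2·18.6/(7.0·7.9) = 0.672694
C = arcsin(0.672694) = 42.28°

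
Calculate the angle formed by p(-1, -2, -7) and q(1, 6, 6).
p·q = -55, |p|² = 54, |q|² = 73
cos θ = -55/√3942 ≈ -0.876
θ ≈ 151.2°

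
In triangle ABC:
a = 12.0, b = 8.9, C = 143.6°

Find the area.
Using A = ½ab·sin(C):
A = ½·12.0·8.9·sin(143.6°) = ½·106.8·0.593419 = 31.69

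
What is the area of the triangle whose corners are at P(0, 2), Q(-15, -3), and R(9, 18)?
Using the coordinate formula: Area = (1/2)|x₁(y₂-y₃) + x₂(y₃-y₁) + x₃(y₁-y₂)|
Area = (1/2)|0((-3)-18) + (-15)(18-2) + 9(2-(-3))|
Area = (1/2)|0*(-21) + (-15)*16 + 9*5|
Area = (1/2)|0 + (-240) + 45|
Area = (1/2)*195 = 97.50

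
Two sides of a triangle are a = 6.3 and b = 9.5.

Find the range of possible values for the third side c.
By the triangle inequality: |a - b| < c < a + b
|6.3 - 9.5| < c < 6.3 + 9.5
3.2 < c < 15.8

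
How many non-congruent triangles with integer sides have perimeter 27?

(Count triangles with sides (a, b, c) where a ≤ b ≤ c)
With a ≤ b ≤ c and a + b + c = 27, the triangle inequality a + b > c gives c < 27/2, so c ≤ 13.
Iterate a from 1 to ⌊p/3⌋ = 9; for each a, b ranges from a to ⌊(p−a)/2⌋ with c = p − a − b, keeping only c ≥ b.
Triples: (1, 13, 13), (2, 12, 13), (3, 11, 13), …
Count = 19 triangles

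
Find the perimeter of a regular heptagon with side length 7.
Perimeter = number of sides * side length
Perimeter = 7 * 7
Perimeter = 49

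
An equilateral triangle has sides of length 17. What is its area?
Area = (sqrt(3)/4) * s²
Area = (sqrt(3)/4) * 17²
Area = (sqrt(3)/4) * 289
Area = 125.14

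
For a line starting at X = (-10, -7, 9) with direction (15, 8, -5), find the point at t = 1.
P(1) = (-10 + 15(1), -7 + 8(1), 9 + (-5)(1)) = (5, 1, 4)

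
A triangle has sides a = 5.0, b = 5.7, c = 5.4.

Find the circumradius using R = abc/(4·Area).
s = (a+b+c)/2 = 8.05
Area = √(s(s-a)(s-b)(s-c)) = √(8.05·3.05·2.35·2.65) = 12.3653
R = abc/(4·Area) = (5.0·5.7·5.4)/(4·12.3653) = 153.9/49.4612 = 3.112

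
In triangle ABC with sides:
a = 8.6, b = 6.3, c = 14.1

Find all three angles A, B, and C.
By the law of cosines:
cos(A) = (b² + c² - a²)/(2bc) = 0.926151  →  A = 22.16°
cos(B) = (a² + c² - b²)/(2ac) = 0.961075  →  B = 16.04°
cos(C) = (a² + b² - c²)/(2ab) = -0.785899  →  C = 141.8°
Check: A + B + C = 180.0° ✓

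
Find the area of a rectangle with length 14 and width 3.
Area = length * width
Area = 14 * 3
Area = 42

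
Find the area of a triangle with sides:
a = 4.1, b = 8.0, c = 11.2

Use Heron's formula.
s = (a+b+c)/2 = (4.1+8.0+11.2)/2 = 11.65
A = √(s(s-a)(s-b)(s-c)) = √(11.65·7.55·3.65·0.45)
A = √144.47 = 12.02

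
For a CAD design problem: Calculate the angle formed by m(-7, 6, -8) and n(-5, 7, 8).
m·n = 13, |m|² = 149, |n|² = 138
cos θ = 13/√20562 ≈ 0.09066
θ ≈ 84.8°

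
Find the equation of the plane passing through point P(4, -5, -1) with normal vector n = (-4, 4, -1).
d = n·P = (-4)(4) + (4)(-5) + (-1)(-1) = -35
Plane: -4x + 4y - z = -35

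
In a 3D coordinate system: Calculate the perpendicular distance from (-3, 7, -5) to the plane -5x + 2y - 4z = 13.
d = |(-5)(-3) + 2(7) + (-4)(-5) - (13)| / √((-5)² + 2² + (-4)²) = 36/√45 = 5.367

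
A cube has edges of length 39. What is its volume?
Volume = s³
Volume = 39³
Volume = 59319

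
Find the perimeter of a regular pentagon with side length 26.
Perimeter = number of sides * side length
Perimeter = 5 * 26
Perimeter = 130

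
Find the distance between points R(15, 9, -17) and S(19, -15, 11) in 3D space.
d = √[(4)² + (-24)² + (28)²] = √1376 = 37.09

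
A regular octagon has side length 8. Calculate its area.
For a regular 8-gon with side length s = 8:
Apothem a = s / (2*tan(pi/8)) = 8 / (2*tan(pi/8)) ≈ 9.6569
Perimeter P = 8 * 8 = 64
Area = (1/2) * P * a = (1/2) * 64 * 9.6569 = 309.02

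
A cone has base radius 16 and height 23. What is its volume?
Volume = (1/3) * pi * r² * h
Volume = (1/3) * pi * 16² * 23
Volume = (1/3) * pi * 256 * 23
Volume = (1/3) * pi * 5888
Volume = 6165.90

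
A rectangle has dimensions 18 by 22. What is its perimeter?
Perimeter = 2 * (length + width)
Perimeter = 2 * (18 + 22)
Perimeter = 2 * 40
Perimeter = 80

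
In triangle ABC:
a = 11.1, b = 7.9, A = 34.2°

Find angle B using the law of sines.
sin(B)/b = sin(A)/a
sin(B) = b·sin(A)/a = 7.9·sin(34.2°)/11.1 = 0.400041
B = arcsin(0.400041) = 23.58°  (b ≤ a, so B ≤ A and the acute solution is unique)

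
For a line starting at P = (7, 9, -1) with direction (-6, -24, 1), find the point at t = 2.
P(2) = (7 + (-6)(2), 9 + (-24)(2), -1 + 1(2)) = (-5, -39, 1)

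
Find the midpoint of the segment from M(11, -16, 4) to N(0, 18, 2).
Midpoint = ((11+0)/2, (-16+18)/2, (4+2)/2) = (5.5, 1, 3)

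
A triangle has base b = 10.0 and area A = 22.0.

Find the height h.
A = ½bh  →  h = 2A/b
h = 2·22.0/10.0 = 4.4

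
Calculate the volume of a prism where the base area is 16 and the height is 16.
Volume = base area * height
Volume = 16 * 16
Volume = 256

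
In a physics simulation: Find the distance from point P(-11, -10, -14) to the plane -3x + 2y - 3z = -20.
d = |(-3)(-11) + 2(-10) + (-3)(-14) - (-20)| / √((-3)² + 2² + (-3)²) = 75/√22 = 15.99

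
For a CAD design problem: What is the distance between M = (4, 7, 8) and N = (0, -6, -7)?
d = √[(-4)² + (-13)² + (-15)²] = √410 = 20.25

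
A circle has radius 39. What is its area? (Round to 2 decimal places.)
Area = pi * r²
Area = pi * 39²
Area = pi * 1521
Area = 4778.36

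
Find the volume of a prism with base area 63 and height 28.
Volume = base area * height
Volume = 63 * 28
Volume = 1764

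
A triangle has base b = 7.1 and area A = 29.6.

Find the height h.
A = ½bh  →  h = 2A/b
h = 2·29.6/7.1 = 8.338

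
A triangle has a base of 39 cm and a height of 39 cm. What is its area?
Area = (1/2) * base * height
Area = (1/2) * 39 * 39
Area = 760.50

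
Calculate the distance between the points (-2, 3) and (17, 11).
Using the distance formula: d = sqrt((x₂-x₁)² + (y₂-y₁)²)
dx = 17 - (-2) = 19
dy = 11 - 3 = 8
d = sqrt(19² + 8²) = sqrt(361 + 64) = sqrt(425) = 20.62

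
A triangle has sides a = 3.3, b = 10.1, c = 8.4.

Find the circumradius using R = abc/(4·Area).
s = (a+b+c)/2 = 10.9
Area = √(s(s-a)(s-b)(s-c)) = √(10.9·7.6·0.8·2.5) = 12.8717
R = abc/(4·Area) = (3.3·10.1·8.4)/(4·12.8717) = 279.972/51.4868 = 5.438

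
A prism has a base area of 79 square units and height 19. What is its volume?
Volume = base area * height
Volume = 79 * 19
Volume = 1501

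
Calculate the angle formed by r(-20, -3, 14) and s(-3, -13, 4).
r·s = 155, |r|² = 605, |s|² = 194
cos θ = 155/√117370 ≈ 0.4524
θ ≈ 63.1°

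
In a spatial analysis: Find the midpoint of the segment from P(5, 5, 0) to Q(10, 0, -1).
Midpoint = ((5+10)/2, (5+0)/2, (0-1)/2) = (7.5, 2.5, -0.5)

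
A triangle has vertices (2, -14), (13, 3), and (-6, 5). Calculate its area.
Using the coordinate formula: Area = (1/2)|x₁(y₂-y₃) + x₂(y₃-y₁) + x₃(y₁-y₂)|
Area = (1/2)|2(3-5) + 13(5-(-14)) + (-6)((-14)-3)|
Area = (1/2)|2*(-2) + 13*19 + (-6)*(-17)|
Area = (1/2)|(-4) + 247 + 102|
Area = (1/2)*345 = 172.50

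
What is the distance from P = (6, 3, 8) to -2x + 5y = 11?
d = |(-2)(6) + 5(3) + 0(8) - (11)| / √((-2)² + 5² + 0²) = 8/√29 = 1.486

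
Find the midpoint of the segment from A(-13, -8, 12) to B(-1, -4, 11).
Midpoint = ((-13-1)/2, (-8-4)/2, (12+11)/2) = (-7, -6, 11.5)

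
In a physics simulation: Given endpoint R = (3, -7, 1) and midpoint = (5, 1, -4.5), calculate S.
S = (2×5 - 3, 2×1 - (-7), 2×(-4.5) - 1) = (7, 9, -10)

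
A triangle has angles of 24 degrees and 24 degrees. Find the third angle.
Sum of angles in a triangle = 180 degrees
Third angle = 180 - 24 - 24
Third angle = 132 degrees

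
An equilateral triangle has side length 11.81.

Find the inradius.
For an equilateral triangle, r = s/(2√3) where s is the side.
r = 11.81/(2√3) = 11.81/3.464102 = 3.409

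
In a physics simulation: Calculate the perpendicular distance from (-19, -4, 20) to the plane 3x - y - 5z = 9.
d = |3(-19) + (-1)(-4) + (-5)(20) - (9)| / √(3² + (-1)² + (-5)²) = 162/√35 = 27.38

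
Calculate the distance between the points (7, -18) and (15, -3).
Using the distance formula: d = sqrt((x₂-x₁)² + (y₂-y₁)²)
dx = 15 - 7 = 8
dy = (-3) - (-18) = 15
d = sqrt(8² + 15²) = sqrt(64 + 225) = sqrt(289) = 17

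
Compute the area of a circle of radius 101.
Area = pi * r²
Area = pi * 101²
Area = pi * 10201
Area = 32047.39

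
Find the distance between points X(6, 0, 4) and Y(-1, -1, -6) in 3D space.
d = √[(-7)² + (-1)² + (-10)²] = √150 = 12.25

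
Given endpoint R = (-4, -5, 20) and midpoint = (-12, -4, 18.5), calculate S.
S = (2×(-12) - (-4), 2×(-4) - (-5), 2×18.5 - 20) = (-20, -3, 17)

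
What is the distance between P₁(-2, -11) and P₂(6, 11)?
Using the distance formula: d = sqrt((x₂-x₁)² + (y₂-y₁)²)
dx = 6 - (-2) = 8
dy = 11 - (-11) = 22
d = sqrt(8² + 22²) = sqrt(64 + 484) = sqrt(548) = 23.41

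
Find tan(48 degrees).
tan(48 degrees) = 1.1106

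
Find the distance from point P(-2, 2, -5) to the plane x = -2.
d = |1(-2) + 0(2) + 0(-5) - (-2)| / √(1² + 0² + 0²) = 0/√1 = 0.0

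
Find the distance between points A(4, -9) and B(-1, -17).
Using the distance formula: d = sqrt((x₂-x₁)² + (y₂-y₁)²)
dx = (-1) - 4 = -5
dy = (-17) - (-9) = -8
d = sqrt((-5)² + (-8)²) = sqrt(25 + 64) = sqrt(89) = 9.43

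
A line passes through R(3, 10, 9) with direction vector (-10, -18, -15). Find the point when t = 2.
P(2) = (3 + (-10)(2), 10 + (-18)(2), 9 + (-15)(2)) = (-17, -26, -21)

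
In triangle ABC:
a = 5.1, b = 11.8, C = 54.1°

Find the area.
Using A = ½ab·sin(C):
A = ½·5.1·11.8·sin(54.1°) = ½·60.18·0.810042 = 24.37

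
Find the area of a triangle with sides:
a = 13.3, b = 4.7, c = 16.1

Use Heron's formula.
s = (a+b+c)/2 = (13.3+4.7+16.1)/2 = 17.05
A = √(s(s-a)(s-b)(s-c)) = √(17.05·3.75·12.35·0.95)
A = √750.147 = 27.39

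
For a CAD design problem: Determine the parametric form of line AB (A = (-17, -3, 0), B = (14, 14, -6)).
Direction vector d = B - A = (31, 17, -6)
x = -17 + 31t, y = -3 + 17t, z = 0 - 6t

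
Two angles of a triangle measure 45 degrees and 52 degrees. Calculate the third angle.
Sum of angles in a triangle = 180 degrees
Third angle = 180 - 45 - 52
Third angle = 83 degrees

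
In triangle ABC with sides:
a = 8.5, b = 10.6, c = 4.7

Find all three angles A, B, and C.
By the law of cosines:
cos(A) = (b² + c² - a²)/(2bc) = 0.624247  →  A = 51.37°
cos(B) = (a² + c² - b²)/(2ac) = -0.225532  →  B = 103°
cos(C) = (a² + b² - c²)/(2ab) = 0.901887  →  C = 25.59°
Check: A + B + C = 180.0° ✓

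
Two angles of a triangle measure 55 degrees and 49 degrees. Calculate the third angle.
Sum of angles in a triangle = 180 degrees
Third angle = 180 - 55 - 49
Third angle = 76 degrees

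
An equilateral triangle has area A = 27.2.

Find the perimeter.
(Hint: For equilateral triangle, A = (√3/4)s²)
A = (√3/4)s²  →  s² = 4A/√3 = 4·27.2/√3 = 62.8157
s = 7.92564
Perimeter = 3s = 23.78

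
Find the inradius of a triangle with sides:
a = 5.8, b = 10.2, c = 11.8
s = (a+b+c)/2 = (5.8+10.2+11.8)/2 = 13.9
Area = √(s(s-a)(s-b)(s-c)) = √(13.9·8.1·3.7·2.1) = 29.5774
r = Area/s = 29.5774/13.9 = 2.128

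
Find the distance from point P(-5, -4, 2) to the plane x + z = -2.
d = |1(-5) + 0(-4) + 1(2) - (-2)| / √(1² + 0² + 1²) = 1/√2 = 0.7071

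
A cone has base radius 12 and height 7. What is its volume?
Volume = (1/3) * pi * r² * h
Volume = (1/3) * pi * 12² * 7
Volume = (1/3) * pi * 144 * 7
Volume = (1/3) * pi * 1008
Volume = 1055.58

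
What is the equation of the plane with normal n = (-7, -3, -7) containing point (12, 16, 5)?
d = n·P = (-7)(12) + (-3)(16) + (-7)(5) = -167
Plane: -7x - 3y - 7z = -167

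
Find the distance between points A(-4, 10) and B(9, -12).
Using the distance formula: d = sqrt((x₂-x₁)² + (y₂-y₁)²)
dx = 9 - (-4) = 13
dy = (-12) - 10 = -22
d = sqrt(13² + (-22)²) = sqrt(169 + 484) = sqrt(653) = 25.55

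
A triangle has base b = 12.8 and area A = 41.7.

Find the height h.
A = ½bh  →  h = 2A/b
h = 2·41.7/12.8 = 6.516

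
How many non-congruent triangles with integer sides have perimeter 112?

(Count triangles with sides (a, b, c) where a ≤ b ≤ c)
With a ≤ b ≤ c and a + b + c = 112, the triangle inequality a + b > c gives c < 112/2, so c ≤ 55.
Iterate a from 1 to ⌊p/3⌋ = 37; for each a, b ranges from a to ⌊(p−a)/2⌋ with c = p − a − b, keeping only c ≥ b.
Triples: (2, 55, 55), (3, 54, 55), (4, 53, 55), …
Count = 261 triangles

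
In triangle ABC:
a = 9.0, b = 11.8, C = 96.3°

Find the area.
Using A = ½ab·sin(C):
A = ½·9.0·11.8·sin(96.3°) = ½·106.2·0.993961 = 52.78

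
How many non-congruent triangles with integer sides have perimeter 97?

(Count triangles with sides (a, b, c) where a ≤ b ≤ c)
With a ≤ b ≤ c and a + b + c = 97, the triangle inequality a + b > c gives c < 97/2, so c ≤ 48.
Iterate a from 1 to ⌊p/3⌋ = 32; for each a, b ranges from a to ⌊(p−a)/2⌋ with c = p − a − b, keeping only c ≥ b.
Triples: (1, 48, 48), (2, 47, 48), (3, 46, 48), …
Count = 208 triangles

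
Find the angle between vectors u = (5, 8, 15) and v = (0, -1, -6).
u·v = -98, |u|² = 314, |v|² = 37
cos θ = -98/√11618 ≈ -0.9092
θ ≈ 155.4°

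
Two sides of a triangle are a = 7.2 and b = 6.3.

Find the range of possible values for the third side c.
By the triangle inequality: |a - b| < c < a + b
|7.2 - 6.3| < c < 7.2 + 6.3
0.9 < c < 13.5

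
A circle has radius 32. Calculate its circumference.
Circumference = 2 * pi * r
Circumference = 2 * pi * 32
Circumference = 201.06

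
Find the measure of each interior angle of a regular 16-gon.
Interior angle of a regular n-gon = (n-2)*180/n
Interior angle = (16-2)*180/16
Interior angle = 14*180/16
Interior angle = 2520/16
Interior angle = 157.50 degrees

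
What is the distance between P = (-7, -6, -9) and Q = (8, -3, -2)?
d = √[(15)² + (3)² + (7)²] = √283 = 16.82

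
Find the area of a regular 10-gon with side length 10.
For a regular 10-gon with side length s = 10:
Apothem a = s / (2*tan(pi/10)) = 10 / (2*tan(pi/10)) ≈ 15.3884
Perimeter P = 10 * 10 = 100
Area = (1/2) * P * a = (1/2) * 100 * 15.3884 = 769.42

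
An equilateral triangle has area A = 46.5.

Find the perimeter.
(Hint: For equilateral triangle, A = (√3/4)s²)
A = (√3/4)s²  →  s² = 4A/√3 = 4·46.5/√3 = 107.387
s = 10.3628
Perimeter = 3s = 31.09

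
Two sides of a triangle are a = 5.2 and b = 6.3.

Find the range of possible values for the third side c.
By the triangle inequality: |a - b| < c < a + b
|5.2 - 6.3| < c < 5.2 + 6.3
1.1 < c < 11.5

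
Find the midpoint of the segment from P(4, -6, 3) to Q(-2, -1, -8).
Midpoint = ((4-2)/2, (-6-1)/2, (3-8)/2) = (1, -3.5, -2.5)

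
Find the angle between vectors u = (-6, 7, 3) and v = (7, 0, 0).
u·v = -42, |u|² = 94, |v|² = 49
cos θ = -42/√4606 ≈ -0.6189
θ ≈ 128.2°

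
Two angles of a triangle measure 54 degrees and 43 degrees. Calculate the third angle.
Sum of angles in a triangle = 180 degrees
Third angle = 180 - 54 - 43
Third angle = 83 degrees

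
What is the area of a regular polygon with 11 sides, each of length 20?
For a regular 11-gon with side length s = 20:
Apothem a = s / (2*tan(pi/11)) = 20 / (2*tan(pi/11)) ≈ 34.0569
Perimeter P = 11 * 20 = 220
Area = (1/2) * P * a = (1/2) * 220 * 34.0569 = 3746.26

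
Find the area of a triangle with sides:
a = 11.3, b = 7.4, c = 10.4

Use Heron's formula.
s = (a+b+c)/2 = (11.3+7.4+10.4)/2 = 14.55
A = √(s(s-a)(s-b)(s-c)) = √(14.55·3.25·7.15·4.15)
A = √1403.14 = 37.46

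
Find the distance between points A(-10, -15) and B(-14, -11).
Using the distance formula: d = sqrt((x₂-x₁)² + (y₂-y₁)²)
dx = (-14) - (-10) = -4
dy = (-11) - (-15) = 4
d = sqrt((-4)² + 4²) = sqrt(16 + 16) = sqrt(32) = 5.66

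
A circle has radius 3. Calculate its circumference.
Circumference = 2 * pi * r
Circumference = 2 * pi * 3
Circumference = 18.85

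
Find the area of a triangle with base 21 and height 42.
Area = (1/2) * base * height
Area = (1/2) * 21 * 42
Area = 441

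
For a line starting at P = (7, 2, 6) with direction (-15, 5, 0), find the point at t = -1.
P(-1) = (7 + (-15)(-1), 2 + 5(-1), 6 + 0(-1)) = (22, -3, 6)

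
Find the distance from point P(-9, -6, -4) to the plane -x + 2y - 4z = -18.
d = |(-1)(-9) + 2(-6) + (-4)(-4) - (-18)| / √((-1)² + 2² + (-4)²) = 31/√21 = 6.765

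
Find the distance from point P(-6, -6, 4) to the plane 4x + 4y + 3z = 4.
d = |4(-6) + 4(-6) + 3(4) - (4)| / √(4² + 4² + 3²) = 40/√41 = 6.247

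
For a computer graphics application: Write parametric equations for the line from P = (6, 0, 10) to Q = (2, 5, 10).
Direction vector d = Q - P = (-4, 5, 0)
x = 6 - 4t, y = 0 + 5t, z = 10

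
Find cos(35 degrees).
cos(35 degrees) = 0.8192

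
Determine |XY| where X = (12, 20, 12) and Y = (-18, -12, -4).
d = √[(-30)² + (-32)² + (-16)²] = √2180 = 46.69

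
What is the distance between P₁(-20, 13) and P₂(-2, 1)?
Using the distance formula: d = sqrt((x₂-x₁)² + (y₂-y₁)²)
dx = (-2) - (-20) = 18
dy = 1 - 13 = -12
d = sqrt(18² + (-12)²) = sqrt(324 + 144) = sqrt(468) = 21.63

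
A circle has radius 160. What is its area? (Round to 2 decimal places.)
Area = pi * r²
Area = pi * 160²
Area = pi * 25600
Area = 80424.77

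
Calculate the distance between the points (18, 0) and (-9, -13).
Using the distance formula: d = sqrt((x₂-x₁)² + (y₂-y₁)²)
dx = (-9) - 18 = -27
dy = (-13) - 0 = -13
d = sqrt((-27)² + (-13)²) = sqrt(729 + 169) = sqrt(898) = 29.97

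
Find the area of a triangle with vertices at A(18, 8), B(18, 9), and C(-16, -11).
Using the coordinate formula: Area = (1/2)|x₁(y₂-y₃) + x₂(y₃-y₁) + x₃(y₁-y₂)|
Area = (1/2)|18(9-(-11)) + 18((-11)-8) + (-16)(8-9)|
Area = (1/2)|18*20 + 18*(-19) + (-16)*(-1)|
Area = (1/2)|360 + (-342) + 16|
Area = (1/2)*34 = 17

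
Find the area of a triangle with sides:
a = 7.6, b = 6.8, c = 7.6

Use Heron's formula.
s = (a+b+c)/2 = (7.6+6.8+7.6)/2 = 11
A = √(s(s-a)(s-b)(s-c)) = √(11·3.4·4.2·3.4)
A = √534.072 = 23.11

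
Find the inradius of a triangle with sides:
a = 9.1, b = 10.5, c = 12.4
s = (a+b+c)/2 = (9.1+10.5+12.4)/2 = 16
Area = √(s(s-a)(s-b)(s-c)) = √(16·6.9·5.5·3.6) = 46.7538
r = Area/s = 46.7538/16 = 2.922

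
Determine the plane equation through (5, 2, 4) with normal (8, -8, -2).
d = n·P = (8)(5) + (-8)(2) + (-2)(4) = 16
Plane: 8x - 8y - 2z = 16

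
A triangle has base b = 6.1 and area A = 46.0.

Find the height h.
A = ½bh  →  h = 2A/b
h = 2·46.0/6.1 = 15.08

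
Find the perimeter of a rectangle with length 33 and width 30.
Perimeter = 2 * (length + width)
Perimeter = 2 * (33 + 30)
Perimeter = 2 * 63
Perimeter = 126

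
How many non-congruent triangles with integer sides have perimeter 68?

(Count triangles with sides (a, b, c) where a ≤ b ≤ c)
With a ≤ b ≤ c and a + b + c = 68, the triangle inequality a + b > c gives c < 68/2, so c ≤ 33.
Iterate a from 1 to ⌊p/3⌋ = 22; for each a, b ranges from a to ⌊(p−a)/2⌋ with c = p − a − b, keeping only c ≥ b.
Triples: (2, 33, 33), (3, 32, 33), (4, 31, 33), …
Count = 96 triangles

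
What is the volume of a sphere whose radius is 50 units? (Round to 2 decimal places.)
Volume = (4/3) * pi * r³
Volume = (4/3) * pi * 50³
Volume = (4/3) * pi * 125000
Volume = 523598.78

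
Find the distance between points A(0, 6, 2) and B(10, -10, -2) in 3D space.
d = √[(10)² + (-16)² + (-4)²] = √372 = 19.29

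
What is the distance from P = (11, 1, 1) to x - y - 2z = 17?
d = |1(11) + (-1)(1) + (-2)(1) - (17)| / √(1² + (-1)² + (-2)²) = 9/√6 = 3.674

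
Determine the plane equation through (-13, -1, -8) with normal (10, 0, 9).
d = n·P = (10)(-13) + (0)(-1) + (9)(-8) = -202
Plane: 10x + 9z = -202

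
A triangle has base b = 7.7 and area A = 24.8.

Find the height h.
A = ½bh  →  h = 2A/b
h = 2·24.8/7.7 = 6.442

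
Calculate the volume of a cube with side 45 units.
Volume = s³
Volume = 45³
Volume = 91125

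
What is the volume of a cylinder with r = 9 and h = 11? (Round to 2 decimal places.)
Volume = pi * r² * h
Volume = pi * 9² * 11
Volume = pi * 81 * 11
Volume = pi * 891
Volume = 2799.16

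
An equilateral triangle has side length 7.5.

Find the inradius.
For an equilateral triangle, r = s/(2√3) where s is the side.
r = 7.5/(2√3) = 7.5/3.464102 = 2.165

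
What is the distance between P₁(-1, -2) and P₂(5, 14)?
Using the distance formula: d = sqrt((x₂-x₁)² + (y₂-y₁)²)
dx = 5 - (-1) = 6
dy = 14 - (-2) = 16
d = sqrt(6² + 16²) = sqrt(36 + 256) = sqrt(292) = 17.09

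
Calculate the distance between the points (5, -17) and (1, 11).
Using the distance formula: d = sqrt((x₂-x₁)² + (y₂-y₁)²)
dx = 1 - 5 = -4
dy = 11 - (-17) = 28
d = sqrt((-4)² + 28²) = sqrt(16 + 784) = sqrt(800) = 28.28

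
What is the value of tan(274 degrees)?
tan(274 degrees) = -14.3007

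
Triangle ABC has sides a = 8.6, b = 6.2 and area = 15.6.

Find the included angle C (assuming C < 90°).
Area = ½ab·sin(C)  →  sin(C) = 2·Area/(ab)
sin(C) = 2·15.6/(8.6·6.2) = 0.585146
C = arcsin(0.585146) = 35.81°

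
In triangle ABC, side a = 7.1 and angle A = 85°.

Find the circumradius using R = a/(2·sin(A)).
R = a/(2·sin(A)) = 7.1/(2·sin(85°))
R = 7.1/(2·0.996195) = 7.1/1.992389 = 3.564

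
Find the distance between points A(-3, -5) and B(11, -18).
Using the distance formula: d = sqrt((x₂-x₁)² + (y₂-y₁)²)
dx = 11 - (-3) = 14
dy = (-18) - (-5) = -13
d = sqrt(14² + (-13)²) = sqrt(196 + 169) = sqrt(365) = 19.10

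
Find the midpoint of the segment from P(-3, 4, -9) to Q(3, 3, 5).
Midpoint = ((-3+3)/2, (4+3)/2, (-9+5)/2) = (0, 3.5, -2)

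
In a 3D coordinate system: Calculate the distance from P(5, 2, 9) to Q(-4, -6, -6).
d = √[(-9)² + (-8)² + (-15)²] = √370 = 19.24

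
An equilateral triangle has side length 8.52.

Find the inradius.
For an equilateral triangle, r = s/(2√3) where s is the side.
r = 8.52/(2√3) = 8.52/3.464102 = 2.46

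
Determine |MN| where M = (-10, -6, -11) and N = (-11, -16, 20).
d = √[(-1)² + (-10)² + (31)²] = √1062 = 32.59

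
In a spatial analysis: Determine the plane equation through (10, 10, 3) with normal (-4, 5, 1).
d = n·P = (-4)(10) + (5)(10) + (1)(3) = 13
Plane: -4x + 5y + z = 13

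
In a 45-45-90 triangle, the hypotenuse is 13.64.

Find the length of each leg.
In a 45-45-90 triangle, hypotenuse = leg·√2  →  leg = hypotenuse/√2
leg = 13.64/√2 = 9.645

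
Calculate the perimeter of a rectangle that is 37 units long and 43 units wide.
Perimeter = 2 * (length + width)
Perimeter = 2 * (37 + 43)
Perimeter = 2 * 80
Perimeter = 160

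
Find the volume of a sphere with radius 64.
Volume = (4/3) * pi * r³
Volume = (4/3) * pi * 64³
Volume = (4/3) * pi * 262144
Volume = 1098066.22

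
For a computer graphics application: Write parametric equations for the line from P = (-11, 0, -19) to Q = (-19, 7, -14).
Direction vector d = Q - P = (-8, 7, 5)
x = -11 - 8t, y = 0 + 7t, z = -19 + 5t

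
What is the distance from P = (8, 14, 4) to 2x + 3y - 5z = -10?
d = |2(8) + 3(14) + (-5)(4) - (-10)| / √(2² + 3² + (-5)²) = 48/√38 = 7.787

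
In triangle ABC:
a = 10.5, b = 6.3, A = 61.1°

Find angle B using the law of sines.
sin(B)/b = sin(A)/a
sin(B) = b·sin(A)/a = 6.3·sin(61.1°)/10.5 = 0.525279
B = arcsin(0.525279) = 31.69°  (b ≤ a, so B ≤ A and the acute solution is unique)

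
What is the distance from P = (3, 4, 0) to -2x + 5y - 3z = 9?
d = |(-2)(3) + 5(4) + (-3)(0) - (9)| / √((-2)² + 5² + (-3)²) = 5/√38 = 0.8111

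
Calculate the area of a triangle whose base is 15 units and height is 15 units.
Area = (1/2) * base * height
Area = (1/2) * 15 * 15
Area = 112.50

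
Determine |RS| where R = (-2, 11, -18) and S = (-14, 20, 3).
d = √[(-12)² + (9)² + (21)²] = √666 = 25.81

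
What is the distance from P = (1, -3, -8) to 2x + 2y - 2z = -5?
d = |2(1) + 2(-3) + (-2)(-8) - (-5)| / √(2² + 2² + (-2)²) = 17/√12 = 4.907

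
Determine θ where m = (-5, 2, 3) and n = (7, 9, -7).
m·n = -38, |m|² = 38, |n|² = 179
cos θ = -38/√6802 ≈ -0.4607
θ ≈ 117.4°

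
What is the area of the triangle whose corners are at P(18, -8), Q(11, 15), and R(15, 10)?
Using the coordinate formula: Area = (1/2)|x₁(y₂-y₃) + x₂(y₃-y₁) + x₃(y₁-y₂)|
Area = (1/2)|18(15-10) + 11(10-(-8)) + 15((-8)-15)|
Area = (1/2)|18*5 + 11*18 + 15*(-23)|
Area = (1/2)|90 + 198 + (-345)|
Area = (1/2)*57 = 28.50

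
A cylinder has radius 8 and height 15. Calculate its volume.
Volume = pi * r² * h
Volume = pi * 8² * 15
Volume = pi * 64 * 15
Volume = pi * 960
Volume = 3015.93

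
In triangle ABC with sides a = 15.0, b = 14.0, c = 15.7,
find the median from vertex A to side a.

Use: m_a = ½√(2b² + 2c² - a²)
m_a = ½√(2·14.0² + 2·15.7² - 15.0²)
m_a = ½√(392 + 492.98 - 225) = ½√659.98 = 12.85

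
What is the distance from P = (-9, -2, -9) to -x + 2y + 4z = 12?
d = |(-1)(-9) + 2(-2) + 4(-9) - (12)| / √((-1)² + 2² + 4²) = 43/√21 = 9.383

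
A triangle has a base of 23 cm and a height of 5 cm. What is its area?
Area = (1/2) * base * height
Area = (1/2) * 23 * 5
Area = 57.50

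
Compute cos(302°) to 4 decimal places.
cos(302 degrees) = 0.5299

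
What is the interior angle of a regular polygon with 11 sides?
Interior angle of a regular n-gon = (n-2)*180/n
Interior angle = (11-2)*180/11
Interior angle = 9*180/11
Interior angle = 1620/11
Interior angle = 147.27 degrees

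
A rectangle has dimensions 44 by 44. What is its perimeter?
Perimeter = 2 * (length + width)
Perimeter = 2 * (44 + 44)
Perimeter = 2 * 88
Perimeter = 176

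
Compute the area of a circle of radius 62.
Area = pi * r²
Area = pi * 62²
Area = pi * 3844
Area = 12076.28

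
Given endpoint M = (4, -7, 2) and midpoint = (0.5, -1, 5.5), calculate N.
N = (2×0.5 - 4, 2×(-1) - (-7), 2×5.5 - 2) = (-3, 5, 9)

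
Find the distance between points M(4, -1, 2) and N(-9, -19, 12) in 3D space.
d = √[(-13)² + (-18)² + (10)²] = √593 = 24.35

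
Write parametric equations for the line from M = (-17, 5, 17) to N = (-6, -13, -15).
Direction vector d = N - M = (11, -18, -32)
x = -17 + 11t, y = 5 - 18t, z = 17 - 32t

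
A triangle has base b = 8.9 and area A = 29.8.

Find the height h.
A = ½bh  →  h = 2A/b
h = 2·29.8/8.9 = 6.697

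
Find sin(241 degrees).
sin(241 degrees) = -0.8746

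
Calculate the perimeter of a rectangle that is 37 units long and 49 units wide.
Perimeter = 2 * (length + width)
Perimeter = 2 * (37 + 49)
Perimeter = 2 * 86
Perimeter = 172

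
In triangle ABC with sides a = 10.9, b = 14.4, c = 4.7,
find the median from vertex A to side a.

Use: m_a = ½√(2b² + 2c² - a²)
m_a = ½√(2·14.4² + 2·4.7² - 10.9²)
m_a = ½√(414.72 + 44.18 - 118.81) = ½√340.09 = 9.221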